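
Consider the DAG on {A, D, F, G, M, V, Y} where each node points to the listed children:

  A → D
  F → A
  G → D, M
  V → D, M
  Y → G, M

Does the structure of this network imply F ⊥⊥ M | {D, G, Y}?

No

Enumerating the 3 paths from F to M and testing each for blocking by {D, G, Y}:
  1. F → A → D ← G ← Y → M — A:chain[open]; D:collider[open]; G:chain[blocks]; Y:fork[blocks] ⇒ blocked
  2. F → A → D ← G → M — A:chain[open]; D:collider[open]; G:fork[blocks] ⇒ blocked
  3. F → A → D ← V → M — A:chain[open]; D:collider[open]; V:fork[open] ⇒ active
Because an active path exists, F and M are not d-separated.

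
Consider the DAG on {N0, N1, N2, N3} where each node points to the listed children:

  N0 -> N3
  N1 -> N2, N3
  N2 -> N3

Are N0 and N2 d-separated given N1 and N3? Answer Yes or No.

No

There are 2 undirected paths between N0 and N2; checking each against the conditioning set {N1, N3}:
  1. N0 → N3 ← N2 — N3:collider[open] ⇒ active
  2. N0 → N3 ← N1 → N2 — N3:collider[open]; N1:fork[blocks] ⇒ blocked
Since the path N0 → N3 ← N2 is active, N0 and N2 are not d-separated given {N1, N3}.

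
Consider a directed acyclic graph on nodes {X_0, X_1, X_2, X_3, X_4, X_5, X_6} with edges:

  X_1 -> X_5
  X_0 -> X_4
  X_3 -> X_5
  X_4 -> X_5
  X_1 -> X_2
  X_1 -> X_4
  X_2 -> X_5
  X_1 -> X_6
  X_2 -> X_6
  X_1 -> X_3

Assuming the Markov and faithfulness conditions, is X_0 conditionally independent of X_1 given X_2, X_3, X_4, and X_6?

No — X_0 and X_1 are not d-separated given {X_2, X_3, X_4, X_6}.

Enumerating the 5 paths from X_0 to X_1 and testing each for blocking by {X_2, X_3, X_4, X_6}:
  1. X_0 → X_4 ← X_1 — X_4:collider[open] ⇒ active
  2. X_0 → X_4 → X_5 ← X_3 ← X_1 — X_4:chain[blocks]; X_5:collider[blocks]; X_3:chain[blocks] ⇒ blocked
  3. X_0 → X_4 → X_5 ← X_1 — X_4:chain[blocks]; X_5:collider[blocks] ⇒ blocked
  4. X_0 → X_4 → X_5 ← X_2 ← X_1 — X_4:chain[blocks]; X_5:collider[blocks]; X_2:chain[blocks] ⇒ blocked
  5. X_0 → X_4 → X_5 ← X_2 → X_6 ← X_1 — X_4:chain[blocks]; X_5:collider[blocks]; X_2:fork[blocks]; X_6:collider[open] ⇒ blocked
At least one path is unblocked, so d-separation fails.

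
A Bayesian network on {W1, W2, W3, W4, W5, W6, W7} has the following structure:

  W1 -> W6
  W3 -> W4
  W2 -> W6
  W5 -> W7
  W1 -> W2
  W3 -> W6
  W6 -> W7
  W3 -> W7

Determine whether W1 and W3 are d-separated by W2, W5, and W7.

No — W1 and W3 are not d-separated given {W2, W5, W7}.

4 paths connect W1 and W3; each must be blocked for d-separation to hold:
Path 1: W1 → W6 ← W3
  W6 is a collider and its descendant W7 is conditioned on, which opens it — no node blocks this path, so it is active.
Path 2: W1 → W6 → W7 ← W3
  W6 is a chain and W6 is not conditioned on; W7 is a collider and W7 is conditioned on, which opens it — no node blocks this path, so it is active.
Path 3: W1 → W2 → W6 ← W3
  W2 is a chain here and W2 is conditioned on, so the path is blocked at W2.
Path 4: W1 → W2 → W6 → W7 ← W3
  W2 is a chain here and W2 is conditioned on, so the path is blocked at W2.
Because an active path exists, W1 and W3 are not d-separated.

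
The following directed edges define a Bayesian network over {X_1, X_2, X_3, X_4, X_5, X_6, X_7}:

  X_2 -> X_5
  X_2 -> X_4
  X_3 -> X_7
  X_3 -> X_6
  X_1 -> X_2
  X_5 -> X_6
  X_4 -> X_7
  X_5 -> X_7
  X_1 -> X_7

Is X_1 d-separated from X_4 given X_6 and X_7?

We examine all 6 paths between X_1 and X_4:
Path 1: X_1 → X_7 ← X_3 → X_6 ← X_5 ← X_2 → X_4
  X_7 is a collider and X_7 is conditioned on, which opens it; X_3 is a fork and X_3 is not conditioned on; X_6 is a collider and X_6 is conditioned on, which opens it; X_5 is a chain and X_5 is not conditioned on; X_2 is a fork and X_2 is not conditioned on — no node blocks this path, so it is active.
Path 2: X_1 → X_7 ← X_5 ← X_2 → X_4
  X_7 is a collider and X_7 is conditioned on, which opens it; X_5 is a chain and X_5 is not conditioned on; X_2 is a fork and X_2 is not conditioned on — no node blocks this path, so it is active.
Path 3: X_1 → X_7 ← X_4
  X_7 is a collider and X_7 is conditioned on, which opens it — no node blocks this path, so it is active.
Path 4: X_1 → X_2 → X_5 → X_7 ← X_4
  X_2 is a chain and X_2 is not conditioned on; X_5 is a chain and X_5 is not conditioned on; X_7 is a collider and X_7 is conditioned on, which opens it — no node blocks this path, so it is active.
Path 5: X_1 → X_2 → X_5 → X_6 ← X_3 → X_7 ← X_4
  X_2 is a chain and X_2 is not conditioned on; X_5 is a chain and X_5 is not conditioned on; X_6 is a collider and X_6 is conditioned on, which opens it; X_3 is a fork and X_3 is not conditioned on; X_7 is a collider and X_7 is conditioned on, which opens it — no node blocks this path, so it is active.
Path 6: X_1 → X_2 → X_4
  X_2 is a chain and X_2 is not conditioned on — no node blocks this path, so it is active.
Since the path X_1 → X_7 ← X_3 → X_6 ← X_5 ← X_2 → X_4 is active, X_1 and X_4 are not d-separated given {X_6, X_7}.

No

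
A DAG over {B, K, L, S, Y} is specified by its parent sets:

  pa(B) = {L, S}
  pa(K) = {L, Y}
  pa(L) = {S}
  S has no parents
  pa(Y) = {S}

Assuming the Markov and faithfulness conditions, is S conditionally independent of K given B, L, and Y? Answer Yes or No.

Yes — S and K are d-separated given {B, L, Y}.

Enumerating the 3 paths from S to K and testing each for blocking by {B, L, Y}:
  1. S → L → K — L:chain[blocks] ⇒ blocked
  2. S → Y → K — Y:chain[blocks] ⇒ blocked
  3. S → B ← L → K — B:collider[open]; L:fork[blocks] ⇒ blocked
All paths are blocked; S ⊥ K | {B, L, Y} holds.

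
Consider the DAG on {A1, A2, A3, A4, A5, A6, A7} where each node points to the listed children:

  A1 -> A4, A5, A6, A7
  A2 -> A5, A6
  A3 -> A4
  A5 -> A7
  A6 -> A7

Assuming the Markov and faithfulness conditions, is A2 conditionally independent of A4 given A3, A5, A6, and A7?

Enumerating the 6 paths from A2 to A4 and testing each for blocking by {A3, A5, A6, A7}:
Path 1: A2 → A6 ← A1 → A4
  A6 is a collider and A6 is conditioned on, which opens it; A1 is a fork and A1 is not conditioned on — no node blocks this path, so it is active.
Path 2: A2 → A6 → A7 ← A1 → A4
  A6 is a chain here and A6 is conditioned on, so the path is blocked at A6.
Path 3: A2 → A6 → A7 ← A5 ← A1 → A4
  A6 is a chain here and A6 is conditioned on, so the path is blocked at A6.
Path 4: A2 → A5 ← A1 → A4
  A5 is a collider and A5 is conditioned on, which opens it; A1 is a fork and A1 is not conditioned on — no node blocks this path, so it is active.
Path 5: A2 → A5 → A7 ← A6 ← A1 → A4
  A5 is a chain here and A5 is conditioned on, so the path is blocked at A5.
Path 6: A2 → A5 → A7 ← A1 → A4
  A5 is a chain here and A5 is conditioned on, so the path is blocked at A5.
Because an active path exists, A2 and A4 are not d-separated.

No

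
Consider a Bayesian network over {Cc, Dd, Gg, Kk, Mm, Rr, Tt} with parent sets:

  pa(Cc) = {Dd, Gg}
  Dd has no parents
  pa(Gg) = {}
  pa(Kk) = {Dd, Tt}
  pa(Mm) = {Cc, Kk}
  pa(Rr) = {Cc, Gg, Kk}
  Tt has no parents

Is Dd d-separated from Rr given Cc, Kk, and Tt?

Enumerating the 6 paths from Dd to Rr and testing each for blocking by {Cc, Kk, Tt}:
Path 1: Dd → Kk → Mm ← Cc ← Gg → Rr
  Kk is a chain here and Kk is conditioned on, so the path is blocked at Kk.
Path 2: Dd → Kk → Mm ← Cc → Rr
  Kk is a chain here and Kk is conditioned on, so the path is blocked at Kk.
Path 3: Dd → Kk → Rr
  Kk is a chain here and Kk is conditioned on, so the path is blocked at Kk.
Path 4: Dd → Cc ← Gg → Rr
  Cc is a collider and Cc is conditioned on, which opens it; Gg is a fork and Gg is not conditioned on — no node blocks this path, so it is active.
Path 5: Dd → Cc → Mm ← Kk → Rr
  Cc is a chain here and Cc is conditioned on, so the path is blocked at Cc.
Path 6: Dd → Cc → Rr
  Cc is a chain here and Cc is conditioned on, so the path is blocked at Cc.
Since the path Dd → Cc ← Gg → Rr is active, Dd and Rr are not d-separated given {Cc, Kk, Tt}.

No — Dd and Rr are not d-separated given {Cc, Kk, Tt}.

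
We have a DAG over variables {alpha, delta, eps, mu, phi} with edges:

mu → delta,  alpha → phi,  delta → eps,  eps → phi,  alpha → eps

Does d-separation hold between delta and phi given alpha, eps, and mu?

Yes

Enumerating the 2 paths from delta to phi and testing each for blocking by {alpha, eps, mu}:
Path 1: delta → eps ← alpha → phi
  alpha is a fork here and alpha is conditioned on, so the path is blocked at alpha.
Path 2: delta → eps → phi
  eps is a chain here and eps is conditioned on, so the path is blocked at eps.
All paths are blocked; delta ⊥ phi | {alpha, eps, mu} holds.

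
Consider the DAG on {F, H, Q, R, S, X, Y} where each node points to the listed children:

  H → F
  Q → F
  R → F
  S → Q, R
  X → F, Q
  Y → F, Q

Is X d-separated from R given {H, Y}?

Yes

There are 6 undirected paths between X and R; checking each against the conditioning set {H, Y}:
  1. X → Q ← Y → F ← R — Q:collider[blocks]; Y:fork[blocks]; F:collider[blocks] ⇒ blocked
  2. X → Q ← S → R — Q:collider[blocks]; S:fork[open] ⇒ blocked
  3. X → Q → F ← R — Q:chain[open]; F:collider[blocks] ⇒ blocked
  4. X → F ← Y → Q ← S → R — F:collider[blocks]; Y:fork[blocks]; Q:collider[blocks]; S:fork[open] ⇒ blocked
  5. X → F ← Q ← S → R — F:collider[blocks]; Q:chain[open]; S:fork[open] ⇒ blocked
  6. X → F ← R — F:collider[blocks] ⇒ blocked
All paths are blocked; X ⊥ R | {H, Y} holds.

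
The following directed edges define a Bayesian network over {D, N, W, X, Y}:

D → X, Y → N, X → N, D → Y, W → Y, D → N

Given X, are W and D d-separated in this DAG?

Yes — W and D are d-separated given {X}.

We examine all 3 paths between W and D:
Path 1: W → Y → N ← X ← D
  N is a collider here and neither N nor any of its descendants is conditioned on, so the collider stays closed — the path is blocked at N.
Path 2: W → Y → N ← D
  N is a collider here and neither N nor any of its descendants is conditioned on, so the collider stays closed — the path is blocked at N.
Path 3: W → Y ← D
  Y is a collider here and neither Y nor any of its descendants is conditioned on, so the collider stays closed — the path is blocked at Y.
Since every path is blocked, d-separation holds.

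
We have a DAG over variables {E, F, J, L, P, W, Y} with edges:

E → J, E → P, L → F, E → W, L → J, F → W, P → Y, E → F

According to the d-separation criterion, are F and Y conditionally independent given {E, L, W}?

Enumerating the 3 paths from F to Y and testing each for blocking by {E, L, W}:
  1. F ← L → J ← E → P → Y — L:fork[blocks]; J:collider[blocks]; E:fork[blocks]; P:chain[open] ⇒ blocked
  2. F ← E → P → Y — E:fork[blocks]; P:chain[open] ⇒ blocked
  3. F → W ← E → P → Y — W:collider[open]; E:fork[blocks]; P:chain[open] ⇒ blocked
All paths are blocked; F ⊥ Y | {E, L, W} holds.

Yes — F and Y are d-separated given {E, L, W}.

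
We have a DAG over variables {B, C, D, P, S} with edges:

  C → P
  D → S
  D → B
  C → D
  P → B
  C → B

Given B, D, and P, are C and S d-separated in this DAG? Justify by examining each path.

There are 3 undirected paths between C and S; checking each against the conditioning set {B, D, P}:
  1. C → P → B ← D → S — P:chain[blocks]; B:collider[open]; D:fork[blocks] ⇒ blocked
  2. C → B ← D → S — B:collider[open]; D:fork[blocks] ⇒ blocked
  3. C → D → S — D:chain[blocks] ⇒ blocked
Since every path is blocked, d-separation holds.

Yes — C and S are d-separated given {B, D, P}.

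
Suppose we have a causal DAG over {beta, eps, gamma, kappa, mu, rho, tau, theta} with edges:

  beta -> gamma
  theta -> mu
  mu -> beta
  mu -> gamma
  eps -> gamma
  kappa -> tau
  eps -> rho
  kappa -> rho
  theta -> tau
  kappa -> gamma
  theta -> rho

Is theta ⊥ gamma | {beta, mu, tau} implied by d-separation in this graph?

No

Enumerating the 6 paths from theta to gamma and testing each for blocking by {beta, mu, tau}:
Path 1: theta → tau ← kappa → gamma
  tau is a collider and tau is conditioned on, which opens it; kappa is a fork and kappa is not conditioned on — no node blocks this path, so it is active.
Path 2: theta → tau ← kappa → rho ← eps → gamma
  rho is a collider here and neither rho nor any of its descendants is conditioned on, so the collider stays closed — the path is blocked at rho.
Path 3: theta → mu → gamma
  mu is a chain here and mu is conditioned on, so the path is blocked at mu.
Path 4: theta → mu → beta → gamma
  mu is a chain here and mu is conditioned on, so the path is blocked at mu.
Path 5: theta → rho ← eps → gamma
  rho is a collider here and neither rho nor any of its descendants is conditioned on, so the collider stays closed — the path is blocked at rho.
Path 6: theta → rho ← kappa → gamma
  rho is a collider here and neither rho nor any of its descendants is conditioned on, so the collider stays closed — the path is blocked at rho.
At least one path is unblocked, so d-separation fails.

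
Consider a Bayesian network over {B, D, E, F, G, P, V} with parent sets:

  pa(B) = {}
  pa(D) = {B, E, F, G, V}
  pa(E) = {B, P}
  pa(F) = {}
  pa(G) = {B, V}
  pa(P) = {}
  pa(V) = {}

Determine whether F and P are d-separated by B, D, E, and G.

There are 4 undirected paths between F and P; checking each against the conditioning set {B, D, E, G}:
  1. F → D ← B → E ← P — D:collider[open]; B:fork[blocks]; E:collider[open] ⇒ blocked
  2. F → D ← V → G ← B → E ← P — D:collider[open]; V:fork[open]; G:collider[open]; B:fork[blocks]; E:collider[open] ⇒ blocked
  3. F → D ← G ← B → E ← P — D:collider[open]; G:chain[blocks]; B:fork[blocks]; E:collider[open] ⇒ blocked
  4. F → D ← E ← P — D:collider[open]; E:chain[blocks] ⇒ blocked
All paths are blocked; F ⊥ P | {B, D, E, G} holds.

Yes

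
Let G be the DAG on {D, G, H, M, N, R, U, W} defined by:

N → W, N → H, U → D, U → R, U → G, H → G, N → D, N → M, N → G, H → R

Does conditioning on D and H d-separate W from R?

We examine all 6 paths between W and R:
Path 1: W ← N → D ← U → R
  N is a fork and N is not conditioned on; D is a collider and D is conditioned on, which opens it; U is a fork and U is not conditioned on — no node blocks this path, so it is active.
Path 2: W ← N → D ← U → G ← H → R
  G is a collider here and neither G nor any of its descendants is conditioned on, so the collider stays closed — the path is blocked at G.
Path 3: W ← N → G ← U → R
  G is a collider here and neither G nor any of its descendants is conditioned on, so the collider stays closed — the path is blocked at G.
Path 4: W ← N → G ← H → R
  G is a collider here and neither G nor any of its descendants is conditioned on, so the collider stays closed — the path is blocked at G.
Path 5: W ← N → H → R
  H is a chain here and H is conditioned on, so the path is blocked at H.
Path 6: W ← N → H → G ← U → R
  H is a chain here and H is conditioned on, so the path is blocked at H.
Since the path W ← N → D ← U → R is active, W and R are not d-separated given {D, H}.

No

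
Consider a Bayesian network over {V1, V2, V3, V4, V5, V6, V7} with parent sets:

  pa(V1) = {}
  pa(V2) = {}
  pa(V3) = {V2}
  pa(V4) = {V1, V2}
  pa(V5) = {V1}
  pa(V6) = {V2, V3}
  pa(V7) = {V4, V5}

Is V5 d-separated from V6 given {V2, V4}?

Yes — V5 and V6 are d-separated given {V2, V4}.

We examine all 4 paths between V5 and V6:
Path 1: V5 → V7 ← V4 ← V2 → V3 → V6
  V7 is a collider here and neither V7 nor any of its descendants is conditioned on, so the collider stays closed — the path is blocked at V7.
Path 2: V5 → V7 ← V4 ← V2 → V6
  V7 is a collider here and neither V7 nor any of its descendants is conditioned on, so the collider stays closed — the path is blocked at V7.
Path 3: V5 ← V1 → V4 ← V2 → V3 → V6
  V2 is a fork here and V2 is conditioned on, so the path is blocked at V2.
Path 4: V5 ← V1 → V4 ← V2 → V6
  V2 is a fork here and V2 is conditioned on, so the path is blocked at V2.
All paths are blocked; V5 ⊥ V6 | {V2, V4} holds.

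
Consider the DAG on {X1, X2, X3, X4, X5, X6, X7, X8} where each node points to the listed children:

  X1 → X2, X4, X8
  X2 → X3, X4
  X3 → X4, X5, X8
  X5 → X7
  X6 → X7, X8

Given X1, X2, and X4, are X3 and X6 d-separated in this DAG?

There are 6 undirected paths between X3 and X6; checking each against the conditioning set {X1, X2, X4}:
  1. X3 ← X2 → X4 ← X1 → X8 ← X6 — X2:fork[blocks]; X4:collider[open]; X1:fork[blocks]; X8:collider[blocks] ⇒ blocked
  2. X3 ← X2 ← X1 → X8 ← X6 — X2:chain[blocks]; X1:fork[blocks]; X8:collider[blocks] ⇒ blocked
  3. X3 → X4 ← X2 ← X1 → X8 ← X6 — X4:collider[open]; X2:chain[blocks]; X1:fork[blocks]; X8:collider[blocks] ⇒ blocked
  4. X3 → X4 ← X1 → X8 ← X6 — X4:collider[open]; X1:fork[blocks]; X8:collider[blocks] ⇒ blocked
  5. X3 → X5 → X7 ← X6 — X5:chain[open]; X7:collider[blocks] ⇒ blocked
  6. X3 → X8 ← X6 — X8:collider[blocks] ⇒ blocked
Since every path is blocked, d-separation holds.

Yes — X3 and X6 are d-separated given {X1, X2, X4}.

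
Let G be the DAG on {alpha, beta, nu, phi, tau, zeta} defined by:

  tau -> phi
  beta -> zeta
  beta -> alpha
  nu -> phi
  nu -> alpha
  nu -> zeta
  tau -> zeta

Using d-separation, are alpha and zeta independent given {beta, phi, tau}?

Enumerating the 3 paths from alpha to zeta and testing each for blocking by {beta, phi, tau}:
Path 1: alpha ← nu → zeta
  nu is a fork and nu is not conditioned on — no node blocks this path, so it is active.
Path 2: alpha ← nu → phi ← tau → zeta
  tau is a fork here and tau is conditioned on, so the path is blocked at tau.
Path 3: alpha ← beta → zeta
  beta is a fork here and beta is conditioned on, so the path is blocked at beta.
Since the path alpha ← nu → zeta is active, alpha and zeta are not d-separated given {beta, phi, tau}.

No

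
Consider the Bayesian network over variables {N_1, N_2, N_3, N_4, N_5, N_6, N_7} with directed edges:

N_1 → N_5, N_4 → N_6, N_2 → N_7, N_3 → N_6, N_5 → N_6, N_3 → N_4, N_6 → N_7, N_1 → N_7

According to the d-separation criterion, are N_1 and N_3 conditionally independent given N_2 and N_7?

No

We examine all 4 paths between N_1 and N_3:
  1. N_1 → N_7 ← N_6 ← N_3 — N_7:collider[open]; N_6:chain[open] ⇒ active
  2. N_1 → N_7 ← N_6 ← N_4 ← N_3 — N_7:collider[open]; N_6:chain[open]; N_4:chain[open] ⇒ active
  3. N_1 → N_5 → N_6 ← N_3 — N_5:chain[open]; N_6:collider[open] ⇒ active
  4. N_1 → N_5 → N_6 ← N_4 ← N_3 — N_5:chain[open]; N_6:collider[open]; N_4:chain[open] ⇒ active
Since the path N_1 → N_7 ← N_6 ← N_3 is active, N_1 and N_3 are not d-separated given {N_2, N_7}.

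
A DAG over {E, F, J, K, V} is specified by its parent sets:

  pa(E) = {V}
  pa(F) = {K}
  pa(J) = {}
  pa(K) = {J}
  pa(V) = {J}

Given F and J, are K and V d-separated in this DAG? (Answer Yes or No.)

Yes — K and V are d-separated given {F, J}.

There is one path between K and V:
Path 1: K ← J → V
  J is a fork here and J is conditioned on, so the path is blocked at J.
All paths are blocked; K ⊥ V | {F, J} holds.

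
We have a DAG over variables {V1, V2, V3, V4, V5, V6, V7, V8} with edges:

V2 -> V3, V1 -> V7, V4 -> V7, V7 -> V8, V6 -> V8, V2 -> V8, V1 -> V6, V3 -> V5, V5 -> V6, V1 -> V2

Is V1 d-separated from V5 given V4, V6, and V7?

No

We examine all 6 paths between V1 and V5:
Path 1: V1 → V6 → V8 ← V2 → V3 → V5
  V6 is a chain here and V6 is conditioned on, so the path is blocked at V6.
Path 2: V1 → V6 ← V5
  V6 is a collider and V6 is conditioned on, which opens it — no node blocks this path, so it is active.
Path 3: V1 → V2 → V8 ← V6 ← V5
  V8 is a collider here and neither V8 nor any of its descendants is conditioned on, so the collider stays closed — the path is blocked at V8.
Path 4: V1 → V2 → V3 → V5
  V2 is a chain and V2 is not conditioned on; V3 is a chain and V3 is not conditioned on — no node blocks this path, so it is active.
Path 5: V1 → V7 → V8 ← V6 ← V5
  V7 is a chain here and V7 is conditioned on, so the path is blocked at V7.
Path 6: V1 → V7 → V8 ← V2 → V3 → V5
  V7 is a chain here and V7 is conditioned on, so the path is blocked at V7.
At least one path is unblocked, so d-separation fails.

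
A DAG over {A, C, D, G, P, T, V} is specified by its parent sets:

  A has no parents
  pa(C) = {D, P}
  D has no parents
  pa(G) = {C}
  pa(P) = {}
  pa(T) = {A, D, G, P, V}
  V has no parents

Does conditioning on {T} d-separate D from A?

No

There are 3 undirected paths between D and A; checking each against the conditioning set {T}:
  1. D → T ← A — T:collider[open] ⇒ active
  2. D → C ← P → T ← A — C:collider[open]; P:fork[open]; T:collider[open] ⇒ active
  3. D → C → G → T ← A — C:chain[open]; G:chain[open]; T:collider[open] ⇒ active
Because an active path exists, D and A are not d-separated.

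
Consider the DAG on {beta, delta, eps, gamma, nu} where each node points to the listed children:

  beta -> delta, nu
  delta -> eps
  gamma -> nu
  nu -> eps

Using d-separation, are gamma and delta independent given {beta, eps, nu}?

Yes

2 paths connect gamma and delta; each must be blocked for d-separation to hold:
Path 1: gamma → nu → eps ← delta
  nu is a chain here and nu is conditioned on, so the path is blocked at nu.
Path 2: gamma → nu ← beta → delta
  beta is a fork here and beta is conditioned on, so the path is blocked at beta.
Every path is blocked, so gamma and delta are d-separated given {beta, eps, nu}.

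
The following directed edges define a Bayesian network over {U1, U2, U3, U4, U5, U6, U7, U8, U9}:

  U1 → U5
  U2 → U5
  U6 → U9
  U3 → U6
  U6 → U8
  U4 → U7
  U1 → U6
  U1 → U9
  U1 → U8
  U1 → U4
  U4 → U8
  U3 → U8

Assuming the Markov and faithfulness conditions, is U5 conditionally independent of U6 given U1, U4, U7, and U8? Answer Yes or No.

Yes — U5 and U6 are d-separated given {U1, U4, U7, U8}.

6 paths connect U5 and U6; each must be blocked for d-separation to hold:
  1. U5 ← U1 → U9 ← U6 — U1:fork[blocks]; U9:collider[blocks] ⇒ blocked
  2. U5 ← U1 → U4 → U8 ← U6 — U1:fork[blocks]; U4:chain[blocks]; U8:collider[open] ⇒ blocked
  3. U5 ← U1 → U4 → U8 ← U3 → U6 — U1:fork[blocks]; U4:chain[blocks]; U8:collider[open]; U3:fork[open] ⇒ blocked
  4. U5 ← U1 → U6 — U1:fork[blocks] ⇒ blocked
  5. U5 ← U1 → U8 ← U6 — U1:fork[blocks]; U8:collider[open] ⇒ blocked
  6. U5 ← U1 → U8 ← U3 → U6 — U1:fork[blocks]; U8:collider[open]; U3:fork[open] ⇒ blocked
Every path is blocked, so U5 and U6 are d-separated given {U1, U4, U7, U8}.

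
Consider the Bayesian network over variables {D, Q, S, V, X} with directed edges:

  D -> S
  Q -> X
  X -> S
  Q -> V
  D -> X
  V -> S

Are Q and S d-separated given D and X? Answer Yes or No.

No

3 paths connect Q and S; each must be blocked for d-separation to hold:
Path 1: Q → X → S
  X is a chain here and X is conditioned on, so the path is blocked at X.
Path 2: Q → X ← D → S
  D is a fork here and D is conditioned on, so the path is blocked at D.
Path 3: Q → V → S
  V is a chain and V is not conditioned on — no node blocks this path, so it is active.
At least one path is unblocked, so d-separation fails.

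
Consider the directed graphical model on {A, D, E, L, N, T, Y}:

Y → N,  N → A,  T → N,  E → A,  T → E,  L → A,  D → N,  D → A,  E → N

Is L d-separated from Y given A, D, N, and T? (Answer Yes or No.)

No

Enumerating the 4 paths from L to Y and testing each for blocking by {A, D, N, T}:
  1. L → A ← E ← T → N ← Y — A:collider[open]; E:chain[open]; T:fork[blocks]; N:collider[open] ⇒ blocked
  2. L → A ← E → N ← Y — A:collider[open]; E:fork[open]; N:collider[open] ⇒ active
  3. L → A ← D → N ← Y — A:collider[open]; D:fork[blocks]; N:collider[open] ⇒ blocked
  4. L → A ← N ← Y — A:collider[open]; N:chain[blocks] ⇒ blocked
Because an active path exists, L and Y are not d-separated.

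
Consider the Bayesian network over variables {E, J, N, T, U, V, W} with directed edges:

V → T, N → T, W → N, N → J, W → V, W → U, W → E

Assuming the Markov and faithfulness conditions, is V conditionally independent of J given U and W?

Enumerating the 2 paths from V to J and testing each for blocking by {U, W}:
Path 1: V ← W → N → J
  W is a fork here and W is conditioned on, so the path is blocked at W.
Path 2: V → T ← N → J
  T is a collider here and neither T nor any of its descendants is conditioned on, so the collider stays closed — the path is blocked at T.
All paths are blocked; V ⊥ J | {U, W} holds.

Yes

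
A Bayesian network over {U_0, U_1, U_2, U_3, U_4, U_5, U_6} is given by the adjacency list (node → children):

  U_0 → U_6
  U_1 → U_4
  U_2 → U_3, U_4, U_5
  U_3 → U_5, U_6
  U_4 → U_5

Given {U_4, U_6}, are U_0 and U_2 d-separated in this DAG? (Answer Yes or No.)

No

We examine all 3 paths between U_0 and U_2:
  1. U_0 → U_6 ← U_3 ← U_2 — U_6:collider[open]; U_3:chain[open] ⇒ active
  2. U_0 → U_6 ← U_3 → U_5 ← U_2 — U_6:collider[open]; U_3:fork[open]; U_5:collider[blocks] ⇒ blocked
  3. U_0 → U_6 ← U_3 → U_5 ← U_4 ← U_2 — U_6:collider[open]; U_3:fork[open]; U_5:collider[blocks]; U_4:chain[blocks] ⇒ blocked
Since the path U_0 → U_6 ← U_3 ← U_2 is active, U_0 and U_2 are not d-separated given {U_4, U_6}.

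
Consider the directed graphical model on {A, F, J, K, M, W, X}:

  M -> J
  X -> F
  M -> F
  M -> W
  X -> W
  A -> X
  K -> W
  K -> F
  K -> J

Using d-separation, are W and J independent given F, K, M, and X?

Enumerating the 6 paths from W to J and testing each for blocking by {F, K, M, X}:
Path 1: W ← X → F ← K → J
  X is a fork here and X is conditioned on, so the path is blocked at X.
Path 2: W ← X → F ← M → J
  X is a fork here and X is conditioned on, so the path is blocked at X.
Path 3: W ← K → F ← M → J
  K is a fork here and K is conditioned on, so the path is blocked at K.
Path 4: W ← K → J
  K is a fork here and K is conditioned on, so the path is blocked at K.
Path 5: W ← M → F ← K → J
  M is a fork here and M is conditioned on, so the path is blocked at M.
Path 6: W ← M → J
  M is a fork here and M is conditioned on, so the path is blocked at M.
Since every path is blocked, d-separation holds.

Yes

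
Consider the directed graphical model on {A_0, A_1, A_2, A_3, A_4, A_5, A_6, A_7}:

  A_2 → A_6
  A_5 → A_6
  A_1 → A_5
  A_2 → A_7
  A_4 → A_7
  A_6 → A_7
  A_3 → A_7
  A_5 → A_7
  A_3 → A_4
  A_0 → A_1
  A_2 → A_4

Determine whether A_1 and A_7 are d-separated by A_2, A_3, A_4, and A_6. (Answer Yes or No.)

No — A_1 and A_7 are not d-separated given {A_2, A_3, A_4, A_6}.

Enumerating the 5 paths from A_1 to A_7 and testing each for blocking by {A_2, A_3, A_4, A_6}:
Path 1: A_1 → A_5 → A_7
  A_5 is a chain and A_5 is not conditioned on — no node blocks this path, so it is active.
Path 2: A_1 → A_5 → A_6 → A_7
  A_6 is a chain here and A_6 is conditioned on, so the path is blocked at A_6.
Path 3: A_1 → A_5 → A_6 ← A_2 → A_7
  A_2 is a fork here and A_2 is conditioned on, so the path is blocked at A_2.
Path 4: A_1 → A_5 → A_6 ← A_2 → A_4 → A_7
  A_2 is a fork here and A_2 is conditioned on, so the path is blocked at A_2.
Path 5: A_1 → A_5 → A_6 ← A_2 → A_4 ← A_3 → A_7
  A_2 is a fork here and A_2 is conditioned on, so the path is blocked at A_2.
At least one path is unblocked, so d-separation fails.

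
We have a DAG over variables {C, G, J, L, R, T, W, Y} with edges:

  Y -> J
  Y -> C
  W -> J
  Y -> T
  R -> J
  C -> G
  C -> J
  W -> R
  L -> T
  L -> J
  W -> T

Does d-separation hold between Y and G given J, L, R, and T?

No — Y and G are not d-separated given {J, L, R, T}.

We examine all 5 paths between Y and G:
  1. Y → J ← C → G — J:collider[open]; C:fork[open] ⇒ active
  2. Y → T ← L → J ← C → G — T:collider[open]; L:fork[blocks]; J:collider[open]; C:fork[open] ⇒ blocked
  3. Y → T ← W → J ← C → G — T:collider[open]; W:fork[open]; J:collider[open]; C:fork[open] ⇒ active
  4. Y → T ← W → R → J ← C → G — T:collider[open]; W:fork[open]; R:chain[blocks]; J:collider[open]; C:fork[open] ⇒ blocked
  5. Y → C → G — C:chain[open] ⇒ active
At least one path is unblocked, so d-separation fails.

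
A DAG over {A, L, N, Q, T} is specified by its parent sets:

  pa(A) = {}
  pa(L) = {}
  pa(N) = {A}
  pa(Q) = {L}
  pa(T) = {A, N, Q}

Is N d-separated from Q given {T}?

No — N and Q are not d-separated given {T}.

2 paths connect N and Q; each must be blocked for d-separation to hold:
Path 1: N → T ← Q
  T is a collider and T is conditioned on, which opens it — no node blocks this path, so it is active.
Path 2: N ← A → T ← Q
  A is a fork and A is not conditioned on; T is a collider and T is conditioned on, which opens it — no node blocks this path, so it is active.
Because an active path exists, N and Q are not d-separated.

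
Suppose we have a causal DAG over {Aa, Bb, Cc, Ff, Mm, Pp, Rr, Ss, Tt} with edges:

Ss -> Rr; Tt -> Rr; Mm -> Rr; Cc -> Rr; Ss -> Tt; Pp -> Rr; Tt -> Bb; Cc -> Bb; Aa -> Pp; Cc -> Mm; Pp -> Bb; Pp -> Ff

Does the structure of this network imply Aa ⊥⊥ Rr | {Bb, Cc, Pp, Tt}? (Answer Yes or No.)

Yes

There are 5 undirected paths between Aa and Rr; checking each against the conditioning set {Bb, Cc, Pp, Tt}:
  1. Aa → Pp → Bb ← Tt ← Ss → Rr — Pp:chain[blocks]; Bb:collider[open]; Tt:chain[blocks]; Ss:fork[open] ⇒ blocked
  2. Aa → Pp → Bb ← Tt → Rr — Pp:chain[blocks]; Bb:collider[open]; Tt:fork[blocks] ⇒ blocked
  3. Aa → Pp → Bb ← Cc → Mm → Rr — Pp:chain[blocks]; Bb:collider[open]; Cc:fork[blocks]; Mm:chain[open] ⇒ blocked
  4. Aa → Pp → Bb ← Cc → Rr — Pp:chain[blocks]; Bb:collider[open]; Cc:fork[blocks] ⇒ blocked
  5. Aa → Pp → Rr — Pp:chain[blocks] ⇒ blocked
All paths are blocked; Aa ⊥ Rr | {Bb, Cc, Pp, Tt} holds.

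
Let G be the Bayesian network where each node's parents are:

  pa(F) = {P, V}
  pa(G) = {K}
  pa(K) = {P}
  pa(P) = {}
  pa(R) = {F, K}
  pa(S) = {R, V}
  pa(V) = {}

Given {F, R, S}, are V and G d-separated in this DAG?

Enumerating the 4 paths from V to G and testing each for blocking by {F, R, S}:
  1. V → S ← R ← K → G — S:collider[open]; R:chain[blocks]; K:fork[open] ⇒ blocked
  2. V → S ← R ← F ← P → K → G — S:collider[open]; R:chain[blocks]; F:chain[blocks]; P:fork[open]; K:chain[open] ⇒ blocked
  3. V → F → R ← K → G — F:chain[blocks]; R:collider[open]; K:fork[open] ⇒ blocked
  4. V → F ← P → K → G — F:collider[open]; P:fork[open]; K:chain[open] ⇒ active
At least one path is unblocked, so d-separation fails.

No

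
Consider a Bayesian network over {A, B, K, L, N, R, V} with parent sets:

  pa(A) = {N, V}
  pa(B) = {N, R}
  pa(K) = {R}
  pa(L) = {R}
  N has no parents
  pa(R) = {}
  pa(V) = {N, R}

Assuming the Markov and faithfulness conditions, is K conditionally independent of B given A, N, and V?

No

There are 3 undirected paths between K and B; checking each against the conditioning set {A, N, V}:
  1. K ← R → B — R:fork[open] ⇒ active
  2. K ← R → V → A ← N → B — R:fork[open]; V:chain[blocks]; A:collider[open]; N:fork[blocks] ⇒ blocked
  3. K ← R → V ← N → B — R:fork[open]; V:collider[open]; N:fork[blocks] ⇒ blocked
Since the path K ← R → B is active, K and B are not d-separated given {A, N, V}.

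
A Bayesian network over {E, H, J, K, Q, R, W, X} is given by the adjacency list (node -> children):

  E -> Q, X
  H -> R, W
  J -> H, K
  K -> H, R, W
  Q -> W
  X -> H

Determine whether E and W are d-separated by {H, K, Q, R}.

Enumerating the 5 paths from E to W and testing each for blocking by {H, K, Q, R}:
Path 1: E → X → H → W
  H is a chain here and H is conditioned on, so the path is blocked at H.
Path 2: E → X → H ← J → K → W
  K is a chain here and K is conditioned on, so the path is blocked at K.
Path 3: E → X → H ← K → W
  K is a fork here and K is conditioned on, so the path is blocked at K.
Path 4: E → X → H → R ← K → W
  H is a chain here and H is conditioned on, so the path is blocked at H.
Path 5: E → Q → W
  Q is a chain here and Q is conditioned on, so the path is blocked at Q.
Every path is blocked, so E and W are d-separated given {H, K, Q, R}.

Yes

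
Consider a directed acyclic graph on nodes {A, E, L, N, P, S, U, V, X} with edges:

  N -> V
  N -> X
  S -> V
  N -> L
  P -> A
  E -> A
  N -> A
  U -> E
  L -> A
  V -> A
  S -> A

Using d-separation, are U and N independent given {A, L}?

No — U and N are not d-separated given {A, L}.

4 paths connect U and N; each must be blocked for d-separation to hold:
Path 1: U → E → A ← S → V ← N
  E is a chain and E is not conditioned on; A is a collider and A is conditioned on, which opens it; S is a fork and S is not conditioned on; V is a collider and its descendant A is conditioned on, which opens it — no node blocks this path, so it is active.
Path 2: U → E → A ← N
  E is a chain and E is not conditioned on; A is a collider and A is conditioned on, which opens it — no node blocks this path, so it is active.
Path 3: U → E → A ← L ← N
  L is a chain here and L is conditioned on, so the path is blocked at L.
Path 4: U → E → A ← V ← N
  E is a chain and E is not conditioned on; A is a collider and A is conditioned on, which opens it; V is a chain and V is not conditioned on — no node blocks this path, so it is active.
Because an active path exists, U and N are not d-separated.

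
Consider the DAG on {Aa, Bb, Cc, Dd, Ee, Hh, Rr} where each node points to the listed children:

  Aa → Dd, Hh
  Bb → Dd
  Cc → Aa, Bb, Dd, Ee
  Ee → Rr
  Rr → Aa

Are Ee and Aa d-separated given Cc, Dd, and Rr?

Yes

4 paths connect Ee and Aa; each must be blocked for d-separation to hold:
  1. Ee → Rr → Aa — Rr:chain[blocks] ⇒ blocked
  2. Ee ← Cc → Bb → Dd ← Aa — Cc:fork[blocks]; Bb:chain[open]; Dd:collider[open] ⇒ blocked
  3. Ee ← Cc → Dd ← Aa — Cc:fork[blocks]; Dd:collider[open] ⇒ blocked
  4. Ee ← Cc → Aa — Cc:fork[blocks] ⇒ blocked
Every path is blocked, so Ee and Aa are d-separated given {Cc, Dd, Rr}.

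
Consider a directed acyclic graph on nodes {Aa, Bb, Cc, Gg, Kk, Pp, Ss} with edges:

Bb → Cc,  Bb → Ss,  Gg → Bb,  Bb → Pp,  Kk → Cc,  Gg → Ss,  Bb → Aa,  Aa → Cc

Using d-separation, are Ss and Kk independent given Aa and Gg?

4 paths connect Ss and Kk; each must be blocked for d-separation to hold:
Path 1: Ss ← Bb → Aa → Cc ← Kk
  Aa is a chain here and Aa is conditioned on, so the path is blocked at Aa.
Path 2: Ss ← Bb → Cc ← Kk
  Cc is a collider here and neither Cc nor any of its descendants is conditioned on, so the collider stays closed — the path is blocked at Cc.
Path 3: Ss ← Gg → Bb → Aa → Cc ← Kk
  Gg is a fork here and Gg is conditioned on, so the path is blocked at Gg.
Path 4: Ss ← Gg → Bb → Cc ← Kk
  Gg is a fork here and Gg is conditioned on, so the path is blocked at Gg.
All paths are blocked; Ss ⊥ Kk | {Aa, Gg} holds.

Yes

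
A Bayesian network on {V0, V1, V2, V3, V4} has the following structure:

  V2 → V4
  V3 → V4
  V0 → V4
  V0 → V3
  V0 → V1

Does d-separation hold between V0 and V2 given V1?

Yes

We examine all 2 paths between V0 and V2:
  1. V0 → V4 ← V2 — V4:collider[blocks] ⇒ blocked
  2. V0 → V3 → V4 ← V2 — V3:chain[open]; V4:collider[blocks] ⇒ blocked
Every path is blocked, so V0 and V2 are d-separated given {V1}.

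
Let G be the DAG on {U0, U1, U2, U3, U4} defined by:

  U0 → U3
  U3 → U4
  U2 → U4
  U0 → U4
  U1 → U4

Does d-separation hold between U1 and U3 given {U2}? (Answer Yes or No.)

Yes

2 paths connect U1 and U3; each must be blocked for d-separation to hold:
Path 1: U1 → U4 ← U0 → U3
  U4 is a collider here and neither U4 nor any of its descendants is conditioned on, so the collider stays closed — the path is blocked at U4.
Path 2: U1 → U4 ← U3
  U4 is a collider here and neither U4 nor any of its descendants is conditioned on, so the collider stays closed — the path is blocked at U4.
Every path is blocked, so U1 and U3 are d-separated given {U2}.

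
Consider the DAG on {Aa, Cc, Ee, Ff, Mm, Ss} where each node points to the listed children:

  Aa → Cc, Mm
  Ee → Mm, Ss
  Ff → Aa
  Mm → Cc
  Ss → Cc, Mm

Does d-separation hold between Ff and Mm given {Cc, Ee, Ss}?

We examine all 4 paths between Ff and Mm:
Path 1: Ff → Aa → Mm
  Aa is a chain and Aa is not conditioned on — no node blocks this path, so it is active.
Path 2: Ff → Aa → Cc ← Mm
  Aa is a chain and Aa is not conditioned on; Cc is a collider and Cc is conditioned on, which opens it — no node blocks this path, so it is active.
Path 3: Ff → Aa → Cc ← Ss ← Ee → Mm
  Ss is a chain here and Ss is conditioned on, so the path is blocked at Ss.
Path 4: Ff → Aa → Cc ← Ss → Mm
  Ss is a fork here and Ss is conditioned on, so the path is blocked at Ss.
Since the path Ff → Aa → Mm is active, Ff and Mm are not d-separated given {Cc, Ee, Ss}.

No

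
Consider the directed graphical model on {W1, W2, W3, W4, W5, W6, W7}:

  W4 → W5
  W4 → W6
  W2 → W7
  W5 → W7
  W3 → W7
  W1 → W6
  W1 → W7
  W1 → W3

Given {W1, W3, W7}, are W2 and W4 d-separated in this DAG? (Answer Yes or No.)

No — W2 and W4 are not d-separated given {W1, W3, W7}.

We examine all 3 paths between W2 and W4:
Path 1: W2 → W7 ← W1 → W6 ← W4
  W1 is a fork here and W1 is conditioned on, so the path is blocked at W1.
Path 2: W2 → W7 ← W3 ← W1 → W6 ← W4
  W3 is a chain here and W3 is conditioned on, so the path is blocked at W3.
Path 3: W2 → W7 ← W5 ← W4
  W7 is a collider and W7 is conditioned on, which opens it; W5 is a chain and W5 is not conditioned on — no node blocks this path, so it is active.
Because an active path exists, W2 and W4 are not d-separated.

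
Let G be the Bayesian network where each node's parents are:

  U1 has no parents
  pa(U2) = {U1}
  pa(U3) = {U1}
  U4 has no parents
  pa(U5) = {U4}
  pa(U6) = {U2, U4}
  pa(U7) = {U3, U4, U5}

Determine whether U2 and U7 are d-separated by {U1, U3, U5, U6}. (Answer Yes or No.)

No — U2 and U7 are not d-separated given {U1, U3, U5, U6}.

There are 3 undirected paths between U2 and U7; checking each against the conditioning set {U1, U3, U5, U6}:
  1. U2 → U6 ← U4 → U7 — U6:collider[open]; U4:fork[open] ⇒ active
  2. U2 → U6 ← U4 → U5 → U7 — U6:collider[open]; U4:fork[open]; U5:chain[blocks] ⇒ blocked
  3. U2 ← U1 → U3 → U7 — U1:fork[blocks]; U3:chain[blocks] ⇒ blocked
Because an active path exists, U2 and U7 are not d-separated.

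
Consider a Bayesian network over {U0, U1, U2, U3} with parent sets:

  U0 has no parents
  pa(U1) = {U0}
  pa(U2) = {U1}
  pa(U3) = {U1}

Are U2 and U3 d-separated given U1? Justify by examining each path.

There is one path between U2 and U3:
  1. U2 ← U1 → U3 — U1:fork[blocks] ⇒ blocked
All paths are blocked; U2 ⊥ U3 | {U1} holds.

Yes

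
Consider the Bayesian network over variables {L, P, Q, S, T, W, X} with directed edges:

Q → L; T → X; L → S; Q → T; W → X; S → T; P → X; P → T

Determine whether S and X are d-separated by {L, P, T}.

We examine all 4 paths between S and X:
Path 1: S → T → X
  T is a chain here and T is conditioned on, so the path is blocked at T.
Path 2: S → T ← P → X
  P is a fork here and P is conditioned on, so the path is blocked at P.
Path 3: S ← L ← Q → T → X
  L is a chain here and L is conditioned on, so the path is blocked at L.
Path 4: S ← L ← Q → T ← P → X
  L is a chain here and L is conditioned on, so the path is blocked at L.
Since every path is blocked, d-separation holds.

Yes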